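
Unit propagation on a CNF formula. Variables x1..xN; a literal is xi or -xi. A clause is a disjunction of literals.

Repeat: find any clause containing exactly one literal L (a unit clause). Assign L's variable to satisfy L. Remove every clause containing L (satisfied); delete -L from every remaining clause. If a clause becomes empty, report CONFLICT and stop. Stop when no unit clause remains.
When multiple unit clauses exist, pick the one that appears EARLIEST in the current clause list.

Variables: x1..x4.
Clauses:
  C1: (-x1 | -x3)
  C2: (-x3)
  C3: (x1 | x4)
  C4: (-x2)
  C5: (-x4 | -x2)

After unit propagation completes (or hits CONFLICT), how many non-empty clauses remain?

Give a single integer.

Answer: 1

Derivation:
unit clause [-3] forces x3=F; simplify:
  satisfied 2 clause(s); 3 remain; assigned so far: [3]
unit clause [-2] forces x2=F; simplify:
  satisfied 2 clause(s); 1 remain; assigned so far: [2, 3]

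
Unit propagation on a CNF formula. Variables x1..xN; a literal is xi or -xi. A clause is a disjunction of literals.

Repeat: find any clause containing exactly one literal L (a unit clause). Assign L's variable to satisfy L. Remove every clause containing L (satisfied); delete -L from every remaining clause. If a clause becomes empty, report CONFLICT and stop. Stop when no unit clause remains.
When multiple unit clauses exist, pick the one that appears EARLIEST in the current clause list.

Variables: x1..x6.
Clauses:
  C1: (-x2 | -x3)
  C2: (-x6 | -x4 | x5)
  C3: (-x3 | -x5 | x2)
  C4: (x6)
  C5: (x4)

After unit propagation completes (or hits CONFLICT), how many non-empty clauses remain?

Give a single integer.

Answer: 2

Derivation:
unit clause [6] forces x6=T; simplify:
  drop -6 from [-6, -4, 5] -> [-4, 5]
  satisfied 1 clause(s); 4 remain; assigned so far: [6]
unit clause [4] forces x4=T; simplify:
  drop -4 from [-4, 5] -> [5]
  satisfied 1 clause(s); 3 remain; assigned so far: [4, 6]
unit clause [5] forces x5=T; simplify:
  drop -5 from [-3, -5, 2] -> [-3, 2]
  satisfied 1 clause(s); 2 remain; assigned so far: [4, 5, 6]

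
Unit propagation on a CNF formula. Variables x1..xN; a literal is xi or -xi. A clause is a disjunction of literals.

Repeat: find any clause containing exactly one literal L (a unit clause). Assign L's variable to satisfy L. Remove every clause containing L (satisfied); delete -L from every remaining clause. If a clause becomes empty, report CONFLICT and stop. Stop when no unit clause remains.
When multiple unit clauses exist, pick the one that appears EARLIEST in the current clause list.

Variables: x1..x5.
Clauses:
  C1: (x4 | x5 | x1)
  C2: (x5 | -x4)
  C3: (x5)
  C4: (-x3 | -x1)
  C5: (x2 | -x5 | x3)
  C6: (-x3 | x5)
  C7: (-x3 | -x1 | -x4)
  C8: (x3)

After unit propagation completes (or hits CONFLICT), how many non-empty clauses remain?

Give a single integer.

unit clause [5] forces x5=T; simplify:
  drop -5 from [2, -5, 3] -> [2, 3]
  satisfied 4 clause(s); 4 remain; assigned so far: [5]
unit clause [3] forces x3=T; simplify:
  drop -3 from [-3, -1] -> [-1]
  drop -3 from [-3, -1, -4] -> [-1, -4]
  satisfied 2 clause(s); 2 remain; assigned so far: [3, 5]
unit clause [-1] forces x1=F; simplify:
  satisfied 2 clause(s); 0 remain; assigned so far: [1, 3, 5]

Answer: 0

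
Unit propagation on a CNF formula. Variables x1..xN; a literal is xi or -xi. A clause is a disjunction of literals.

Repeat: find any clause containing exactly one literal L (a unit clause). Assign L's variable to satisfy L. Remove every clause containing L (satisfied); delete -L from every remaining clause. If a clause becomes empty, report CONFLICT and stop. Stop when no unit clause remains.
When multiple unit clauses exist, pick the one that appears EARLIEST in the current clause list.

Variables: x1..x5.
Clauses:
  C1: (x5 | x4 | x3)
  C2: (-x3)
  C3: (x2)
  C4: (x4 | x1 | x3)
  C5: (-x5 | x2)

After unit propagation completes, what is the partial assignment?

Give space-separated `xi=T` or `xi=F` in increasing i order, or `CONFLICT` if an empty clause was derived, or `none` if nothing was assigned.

Answer: x2=T x3=F

Derivation:
unit clause [-3] forces x3=F; simplify:
  drop 3 from [5, 4, 3] -> [5, 4]
  drop 3 from [4, 1, 3] -> [4, 1]
  satisfied 1 clause(s); 4 remain; assigned so far: [3]
unit clause [2] forces x2=T; simplify:
  satisfied 2 clause(s); 2 remain; assigned so far: [2, 3]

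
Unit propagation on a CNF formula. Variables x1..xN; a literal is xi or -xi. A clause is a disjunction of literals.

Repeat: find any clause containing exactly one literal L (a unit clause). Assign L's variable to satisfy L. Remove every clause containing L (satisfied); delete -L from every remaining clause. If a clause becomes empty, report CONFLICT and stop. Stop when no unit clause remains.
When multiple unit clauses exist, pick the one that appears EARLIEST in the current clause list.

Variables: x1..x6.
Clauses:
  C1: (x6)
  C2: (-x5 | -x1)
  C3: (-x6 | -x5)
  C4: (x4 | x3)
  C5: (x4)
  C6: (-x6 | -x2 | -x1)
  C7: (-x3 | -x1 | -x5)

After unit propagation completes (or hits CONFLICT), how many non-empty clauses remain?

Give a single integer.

Answer: 1

Derivation:
unit clause [6] forces x6=T; simplify:
  drop -6 from [-6, -5] -> [-5]
  drop -6 from [-6, -2, -1] -> [-2, -1]
  satisfied 1 clause(s); 6 remain; assigned so far: [6]
unit clause [-5] forces x5=F; simplify:
  satisfied 3 clause(s); 3 remain; assigned so far: [5, 6]
unit clause [4] forces x4=T; simplify:
  satisfied 2 clause(s); 1 remain; assigned so far: [4, 5, 6]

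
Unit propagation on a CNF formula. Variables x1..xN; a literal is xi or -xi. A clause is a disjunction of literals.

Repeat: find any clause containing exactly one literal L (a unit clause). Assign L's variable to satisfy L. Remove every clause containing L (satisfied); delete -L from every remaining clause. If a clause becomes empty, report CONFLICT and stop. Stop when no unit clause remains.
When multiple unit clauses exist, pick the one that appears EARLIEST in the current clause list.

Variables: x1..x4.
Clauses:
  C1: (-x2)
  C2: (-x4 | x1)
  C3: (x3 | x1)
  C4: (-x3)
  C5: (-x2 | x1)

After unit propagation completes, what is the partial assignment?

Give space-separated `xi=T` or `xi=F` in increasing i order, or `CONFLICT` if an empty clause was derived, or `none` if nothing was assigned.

Answer: x1=T x2=F x3=F

Derivation:
unit clause [-2] forces x2=F; simplify:
  satisfied 2 clause(s); 3 remain; assigned so far: [2]
unit clause [-3] forces x3=F; simplify:
  drop 3 from [3, 1] -> [1]
  satisfied 1 clause(s); 2 remain; assigned so far: [2, 3]
unit clause [1] forces x1=T; simplify:
  satisfied 2 clause(s); 0 remain; assigned so far: [1, 2, 3]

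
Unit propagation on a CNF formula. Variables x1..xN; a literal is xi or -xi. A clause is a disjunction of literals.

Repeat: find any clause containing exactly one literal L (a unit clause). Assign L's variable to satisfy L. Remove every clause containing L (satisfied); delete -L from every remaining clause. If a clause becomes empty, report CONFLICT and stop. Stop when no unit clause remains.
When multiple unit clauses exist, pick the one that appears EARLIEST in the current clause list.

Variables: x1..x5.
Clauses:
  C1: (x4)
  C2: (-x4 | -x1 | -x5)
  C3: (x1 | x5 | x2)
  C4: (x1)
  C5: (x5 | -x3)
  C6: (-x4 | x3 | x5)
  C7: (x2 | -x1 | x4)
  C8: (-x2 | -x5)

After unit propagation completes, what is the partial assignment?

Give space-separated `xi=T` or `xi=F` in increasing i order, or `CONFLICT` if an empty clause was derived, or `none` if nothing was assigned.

Answer: CONFLICT

Derivation:
unit clause [4] forces x4=T; simplify:
  drop -4 from [-4, -1, -5] -> [-1, -5]
  drop -4 from [-4, 3, 5] -> [3, 5]
  satisfied 2 clause(s); 6 remain; assigned so far: [4]
unit clause [1] forces x1=T; simplify:
  drop -1 from [-1, -5] -> [-5]
  satisfied 2 clause(s); 4 remain; assigned so far: [1, 4]
unit clause [-5] forces x5=F; simplify:
  drop 5 from [5, -3] -> [-3]
  drop 5 from [3, 5] -> [3]
  satisfied 2 clause(s); 2 remain; assigned so far: [1, 4, 5]
unit clause [-3] forces x3=F; simplify:
  drop 3 from [3] -> [] (empty!)
  satisfied 1 clause(s); 1 remain; assigned so far: [1, 3, 4, 5]
CONFLICT (empty clause)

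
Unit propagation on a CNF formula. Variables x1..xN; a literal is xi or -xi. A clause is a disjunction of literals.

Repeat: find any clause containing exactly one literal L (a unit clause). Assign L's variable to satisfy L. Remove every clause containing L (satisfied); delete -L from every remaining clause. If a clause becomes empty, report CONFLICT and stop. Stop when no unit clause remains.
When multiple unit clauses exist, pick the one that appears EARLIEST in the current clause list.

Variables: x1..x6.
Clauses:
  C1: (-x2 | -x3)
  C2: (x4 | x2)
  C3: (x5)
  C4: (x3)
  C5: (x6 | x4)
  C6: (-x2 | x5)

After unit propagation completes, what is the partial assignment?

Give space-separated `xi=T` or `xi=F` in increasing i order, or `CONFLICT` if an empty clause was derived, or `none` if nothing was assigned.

Answer: x2=F x3=T x4=T x5=T

Derivation:
unit clause [5] forces x5=T; simplify:
  satisfied 2 clause(s); 4 remain; assigned so far: [5]
unit clause [3] forces x3=T; simplify:
  drop -3 from [-2, -3] -> [-2]
  satisfied 1 clause(s); 3 remain; assigned so far: [3, 5]
unit clause [-2] forces x2=F; simplify:
  drop 2 from [4, 2] -> [4]
  satisfied 1 clause(s); 2 remain; assigned so far: [2, 3, 5]
unit clause [4] forces x4=T; simplify:
  satisfied 2 clause(s); 0 remain; assigned so far: [2, 3, 4, 5]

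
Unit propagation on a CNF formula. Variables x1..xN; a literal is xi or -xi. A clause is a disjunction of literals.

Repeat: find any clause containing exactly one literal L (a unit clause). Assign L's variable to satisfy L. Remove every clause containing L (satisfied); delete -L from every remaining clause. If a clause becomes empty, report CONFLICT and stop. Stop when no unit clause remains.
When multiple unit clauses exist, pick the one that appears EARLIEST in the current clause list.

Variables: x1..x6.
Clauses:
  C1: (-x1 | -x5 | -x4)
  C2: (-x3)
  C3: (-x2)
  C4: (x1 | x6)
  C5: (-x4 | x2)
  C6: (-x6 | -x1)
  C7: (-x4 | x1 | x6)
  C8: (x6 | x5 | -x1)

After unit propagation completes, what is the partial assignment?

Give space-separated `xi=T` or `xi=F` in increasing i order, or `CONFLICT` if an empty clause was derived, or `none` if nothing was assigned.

unit clause [-3] forces x3=F; simplify:
  satisfied 1 clause(s); 7 remain; assigned so far: [3]
unit clause [-2] forces x2=F; simplify:
  drop 2 from [-4, 2] -> [-4]
  satisfied 1 clause(s); 6 remain; assigned so far: [2, 3]
unit clause [-4] forces x4=F; simplify:
  satisfied 3 clause(s); 3 remain; assigned so far: [2, 3, 4]

Answer: x2=F x3=F x4=F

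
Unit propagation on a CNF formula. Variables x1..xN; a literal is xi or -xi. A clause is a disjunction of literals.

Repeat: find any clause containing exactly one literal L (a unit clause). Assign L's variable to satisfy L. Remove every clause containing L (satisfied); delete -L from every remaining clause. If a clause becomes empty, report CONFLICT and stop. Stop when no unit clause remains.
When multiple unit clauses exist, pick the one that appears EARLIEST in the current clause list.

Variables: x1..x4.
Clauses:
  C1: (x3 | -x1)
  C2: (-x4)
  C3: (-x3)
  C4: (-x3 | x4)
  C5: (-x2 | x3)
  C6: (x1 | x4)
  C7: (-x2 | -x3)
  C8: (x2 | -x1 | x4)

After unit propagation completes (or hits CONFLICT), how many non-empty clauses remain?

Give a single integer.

Answer: 1

Derivation:
unit clause [-4] forces x4=F; simplify:
  drop 4 from [-3, 4] -> [-3]
  drop 4 from [1, 4] -> [1]
  drop 4 from [2, -1, 4] -> [2, -1]
  satisfied 1 clause(s); 7 remain; assigned so far: [4]
unit clause [-3] forces x3=F; simplify:
  drop 3 from [3, -1] -> [-1]
  drop 3 from [-2, 3] -> [-2]
  satisfied 3 clause(s); 4 remain; assigned so far: [3, 4]
unit clause [-1] forces x1=F; simplify:
  drop 1 from [1] -> [] (empty!)
  satisfied 2 clause(s); 2 remain; assigned so far: [1, 3, 4]
CONFLICT (empty clause)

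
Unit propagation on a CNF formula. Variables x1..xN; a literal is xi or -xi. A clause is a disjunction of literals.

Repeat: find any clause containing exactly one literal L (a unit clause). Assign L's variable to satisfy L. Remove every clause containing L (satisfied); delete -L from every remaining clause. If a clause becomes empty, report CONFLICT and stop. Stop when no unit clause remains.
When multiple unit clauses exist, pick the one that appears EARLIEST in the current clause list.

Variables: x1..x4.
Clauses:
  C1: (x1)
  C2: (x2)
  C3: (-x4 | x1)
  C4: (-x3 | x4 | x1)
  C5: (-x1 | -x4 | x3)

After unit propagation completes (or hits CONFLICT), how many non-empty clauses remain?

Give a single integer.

unit clause [1] forces x1=T; simplify:
  drop -1 from [-1, -4, 3] -> [-4, 3]
  satisfied 3 clause(s); 2 remain; assigned so far: [1]
unit clause [2] forces x2=T; simplify:
  satisfied 1 clause(s); 1 remain; assigned so far: [1, 2]

Answer: 1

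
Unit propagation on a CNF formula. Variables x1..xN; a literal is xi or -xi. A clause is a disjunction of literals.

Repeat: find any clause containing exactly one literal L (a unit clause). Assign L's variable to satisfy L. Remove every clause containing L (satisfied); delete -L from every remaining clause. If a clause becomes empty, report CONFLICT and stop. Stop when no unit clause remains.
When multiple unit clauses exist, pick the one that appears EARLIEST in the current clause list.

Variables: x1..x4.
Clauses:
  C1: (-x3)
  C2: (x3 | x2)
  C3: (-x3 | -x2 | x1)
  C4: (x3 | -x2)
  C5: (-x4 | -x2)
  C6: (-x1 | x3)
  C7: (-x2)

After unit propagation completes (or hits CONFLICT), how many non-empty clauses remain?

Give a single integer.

unit clause [-3] forces x3=F; simplify:
  drop 3 from [3, 2] -> [2]
  drop 3 from [3, -2] -> [-2]
  drop 3 from [-1, 3] -> [-1]
  satisfied 2 clause(s); 5 remain; assigned so far: [3]
unit clause [2] forces x2=T; simplify:
  drop -2 from [-2] -> [] (empty!)
  drop -2 from [-4, -2] -> [-4]
  drop -2 from [-2] -> [] (empty!)
  satisfied 1 clause(s); 4 remain; assigned so far: [2, 3]
CONFLICT (empty clause)

Answer: 2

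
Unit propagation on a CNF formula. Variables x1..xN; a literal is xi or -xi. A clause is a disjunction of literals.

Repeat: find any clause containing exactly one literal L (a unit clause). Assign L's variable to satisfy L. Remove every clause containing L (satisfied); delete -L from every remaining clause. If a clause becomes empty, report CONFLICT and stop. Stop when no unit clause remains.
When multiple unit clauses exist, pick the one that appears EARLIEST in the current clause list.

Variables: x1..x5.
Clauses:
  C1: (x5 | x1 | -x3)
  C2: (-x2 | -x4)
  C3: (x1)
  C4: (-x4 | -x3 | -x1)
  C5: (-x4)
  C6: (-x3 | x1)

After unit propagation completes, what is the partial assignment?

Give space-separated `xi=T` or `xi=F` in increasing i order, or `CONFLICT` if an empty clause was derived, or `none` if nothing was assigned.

unit clause [1] forces x1=T; simplify:
  drop -1 from [-4, -3, -1] -> [-4, -3]
  satisfied 3 clause(s); 3 remain; assigned so far: [1]
unit clause [-4] forces x4=F; simplify:
  satisfied 3 clause(s); 0 remain; assigned so far: [1, 4]

Answer: x1=T x4=F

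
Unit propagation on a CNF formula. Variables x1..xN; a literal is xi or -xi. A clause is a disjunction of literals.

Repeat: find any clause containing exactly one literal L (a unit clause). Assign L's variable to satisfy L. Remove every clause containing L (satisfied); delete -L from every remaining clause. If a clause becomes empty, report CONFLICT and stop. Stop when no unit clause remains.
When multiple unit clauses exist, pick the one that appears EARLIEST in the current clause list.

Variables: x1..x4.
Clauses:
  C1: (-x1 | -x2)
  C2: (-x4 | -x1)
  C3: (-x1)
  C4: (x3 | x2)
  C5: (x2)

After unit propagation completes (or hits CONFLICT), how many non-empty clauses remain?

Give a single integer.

unit clause [-1] forces x1=F; simplify:
  satisfied 3 clause(s); 2 remain; assigned so far: [1]
unit clause [2] forces x2=T; simplify:
  satisfied 2 clause(s); 0 remain; assigned so far: [1, 2]

Answer: 0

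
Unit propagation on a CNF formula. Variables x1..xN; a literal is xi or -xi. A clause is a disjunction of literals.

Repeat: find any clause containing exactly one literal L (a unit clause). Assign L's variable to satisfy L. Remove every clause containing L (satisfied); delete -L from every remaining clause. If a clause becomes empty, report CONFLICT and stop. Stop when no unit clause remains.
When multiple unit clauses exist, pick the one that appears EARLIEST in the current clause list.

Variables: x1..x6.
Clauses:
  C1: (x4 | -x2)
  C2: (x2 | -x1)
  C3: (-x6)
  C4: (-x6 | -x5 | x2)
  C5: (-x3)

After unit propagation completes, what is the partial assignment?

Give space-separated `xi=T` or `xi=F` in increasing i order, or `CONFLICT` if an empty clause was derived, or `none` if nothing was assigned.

unit clause [-6] forces x6=F; simplify:
  satisfied 2 clause(s); 3 remain; assigned so far: [6]
unit clause [-3] forces x3=F; simplify:
  satisfied 1 clause(s); 2 remain; assigned so far: [3, 6]

Answer: x3=F x6=F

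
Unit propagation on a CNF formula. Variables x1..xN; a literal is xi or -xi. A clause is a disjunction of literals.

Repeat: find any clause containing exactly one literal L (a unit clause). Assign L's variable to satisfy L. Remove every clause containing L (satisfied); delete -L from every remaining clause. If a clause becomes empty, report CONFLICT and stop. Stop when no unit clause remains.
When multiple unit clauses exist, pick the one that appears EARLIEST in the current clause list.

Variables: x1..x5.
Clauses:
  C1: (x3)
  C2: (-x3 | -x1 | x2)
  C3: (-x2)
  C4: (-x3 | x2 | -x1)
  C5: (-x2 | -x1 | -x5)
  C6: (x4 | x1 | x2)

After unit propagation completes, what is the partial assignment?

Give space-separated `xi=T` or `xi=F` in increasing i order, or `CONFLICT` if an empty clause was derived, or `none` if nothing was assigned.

Answer: x1=F x2=F x3=T x4=T

Derivation:
unit clause [3] forces x3=T; simplify:
  drop -3 from [-3, -1, 2] -> [-1, 2]
  drop -3 from [-3, 2, -1] -> [2, -1]
  satisfied 1 clause(s); 5 remain; assigned so far: [3]
unit clause [-2] forces x2=F; simplify:
  drop 2 from [-1, 2] -> [-1]
  drop 2 from [2, -1] -> [-1]
  drop 2 from [4, 1, 2] -> [4, 1]
  satisfied 2 clause(s); 3 remain; assigned so far: [2, 3]
unit clause [-1] forces x1=F; simplify:
  drop 1 from [4, 1] -> [4]
  satisfied 2 clause(s); 1 remain; assigned so far: [1, 2, 3]
unit clause [4] forces x4=T; simplify:
  satisfied 1 clause(s); 0 remain; assigned so far: [1, 2, 3, 4]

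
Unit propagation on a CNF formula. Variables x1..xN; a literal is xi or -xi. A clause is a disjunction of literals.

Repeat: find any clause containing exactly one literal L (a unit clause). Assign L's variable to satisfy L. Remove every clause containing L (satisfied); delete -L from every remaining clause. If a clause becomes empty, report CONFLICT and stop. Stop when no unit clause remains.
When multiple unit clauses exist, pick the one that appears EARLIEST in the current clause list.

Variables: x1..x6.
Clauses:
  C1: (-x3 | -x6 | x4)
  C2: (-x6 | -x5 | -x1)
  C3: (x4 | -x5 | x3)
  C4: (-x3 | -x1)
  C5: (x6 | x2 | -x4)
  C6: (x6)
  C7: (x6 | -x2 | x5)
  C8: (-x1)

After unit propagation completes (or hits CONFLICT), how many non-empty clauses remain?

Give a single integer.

Answer: 2

Derivation:
unit clause [6] forces x6=T; simplify:
  drop -6 from [-3, -6, 4] -> [-3, 4]
  drop -6 from [-6, -5, -1] -> [-5, -1]
  satisfied 3 clause(s); 5 remain; assigned so far: [6]
unit clause [-1] forces x1=F; simplify:
  satisfied 3 clause(s); 2 remain; assigned so far: [1, 6]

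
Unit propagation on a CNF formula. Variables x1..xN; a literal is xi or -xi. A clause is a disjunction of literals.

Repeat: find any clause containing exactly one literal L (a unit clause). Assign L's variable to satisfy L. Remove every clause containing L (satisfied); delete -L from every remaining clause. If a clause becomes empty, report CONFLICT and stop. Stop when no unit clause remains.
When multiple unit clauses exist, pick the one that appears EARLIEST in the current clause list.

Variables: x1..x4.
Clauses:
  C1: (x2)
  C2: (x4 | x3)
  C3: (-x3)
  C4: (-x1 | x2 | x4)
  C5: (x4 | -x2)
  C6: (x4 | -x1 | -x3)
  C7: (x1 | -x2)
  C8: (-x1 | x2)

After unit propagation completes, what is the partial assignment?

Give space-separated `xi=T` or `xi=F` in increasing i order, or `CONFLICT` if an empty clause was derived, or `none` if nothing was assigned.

unit clause [2] forces x2=T; simplify:
  drop -2 from [4, -2] -> [4]
  drop -2 from [1, -2] -> [1]
  satisfied 3 clause(s); 5 remain; assigned so far: [2]
unit clause [-3] forces x3=F; simplify:
  drop 3 from [4, 3] -> [4]
  satisfied 2 clause(s); 3 remain; assigned so far: [2, 3]
unit clause [4] forces x4=T; simplify:
  satisfied 2 clause(s); 1 remain; assigned so far: [2, 3, 4]
unit clause [1] forces x1=T; simplify:
  satisfied 1 clause(s); 0 remain; assigned so far: [1, 2, 3, 4]

Answer: x1=T x2=T x3=F x4=T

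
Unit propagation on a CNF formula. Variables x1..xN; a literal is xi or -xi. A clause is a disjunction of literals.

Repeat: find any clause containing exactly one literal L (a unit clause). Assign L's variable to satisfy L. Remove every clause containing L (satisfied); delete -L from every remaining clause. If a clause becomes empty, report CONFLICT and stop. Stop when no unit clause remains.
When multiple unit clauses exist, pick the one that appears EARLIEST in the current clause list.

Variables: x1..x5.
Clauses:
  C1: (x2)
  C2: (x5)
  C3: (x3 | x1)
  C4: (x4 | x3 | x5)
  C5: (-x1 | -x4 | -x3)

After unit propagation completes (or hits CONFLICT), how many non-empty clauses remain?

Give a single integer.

unit clause [2] forces x2=T; simplify:
  satisfied 1 clause(s); 4 remain; assigned so far: [2]
unit clause [5] forces x5=T; simplify:
  satisfied 2 clause(s); 2 remain; assigned so far: [2, 5]

Answer: 2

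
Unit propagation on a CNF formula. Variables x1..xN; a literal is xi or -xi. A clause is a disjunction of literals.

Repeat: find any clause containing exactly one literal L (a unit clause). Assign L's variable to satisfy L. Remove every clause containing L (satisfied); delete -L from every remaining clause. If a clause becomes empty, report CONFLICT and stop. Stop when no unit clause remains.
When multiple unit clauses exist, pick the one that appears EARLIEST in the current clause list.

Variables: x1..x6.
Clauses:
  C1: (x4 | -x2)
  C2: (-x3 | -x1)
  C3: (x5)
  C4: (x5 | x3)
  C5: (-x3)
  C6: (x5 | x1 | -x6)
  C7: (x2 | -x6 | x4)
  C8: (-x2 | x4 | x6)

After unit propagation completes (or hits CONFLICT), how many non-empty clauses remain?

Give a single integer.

Answer: 3

Derivation:
unit clause [5] forces x5=T; simplify:
  satisfied 3 clause(s); 5 remain; assigned so far: [5]
unit clause [-3] forces x3=F; simplify:
  satisfied 2 clause(s); 3 remain; assigned so far: [3, 5]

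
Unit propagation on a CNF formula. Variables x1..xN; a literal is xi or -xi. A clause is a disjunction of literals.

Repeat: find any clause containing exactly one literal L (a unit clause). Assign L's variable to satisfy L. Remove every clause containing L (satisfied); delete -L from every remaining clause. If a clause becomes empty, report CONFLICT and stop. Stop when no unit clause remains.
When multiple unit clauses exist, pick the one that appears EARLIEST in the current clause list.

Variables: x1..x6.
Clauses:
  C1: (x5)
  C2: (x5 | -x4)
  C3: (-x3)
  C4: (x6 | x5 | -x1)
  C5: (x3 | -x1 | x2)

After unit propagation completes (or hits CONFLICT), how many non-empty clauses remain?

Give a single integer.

Answer: 1

Derivation:
unit clause [5] forces x5=T; simplify:
  satisfied 3 clause(s); 2 remain; assigned so far: [5]
unit clause [-3] forces x3=F; simplify:
  drop 3 from [3, -1, 2] -> [-1, 2]
  satisfied 1 clause(s); 1 remain; assigned so far: [3, 5]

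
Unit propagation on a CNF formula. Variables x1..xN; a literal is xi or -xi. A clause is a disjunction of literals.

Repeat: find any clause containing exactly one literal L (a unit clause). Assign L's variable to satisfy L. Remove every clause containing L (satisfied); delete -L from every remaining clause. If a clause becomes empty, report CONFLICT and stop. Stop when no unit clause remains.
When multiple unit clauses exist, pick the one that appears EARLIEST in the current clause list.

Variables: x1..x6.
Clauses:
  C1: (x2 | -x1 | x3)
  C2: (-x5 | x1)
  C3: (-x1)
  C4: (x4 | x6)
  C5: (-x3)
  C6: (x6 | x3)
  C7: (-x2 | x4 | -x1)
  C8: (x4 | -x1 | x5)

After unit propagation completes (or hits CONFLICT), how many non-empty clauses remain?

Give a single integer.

unit clause [-1] forces x1=F; simplify:
  drop 1 from [-5, 1] -> [-5]
  satisfied 4 clause(s); 4 remain; assigned so far: [1]
unit clause [-5] forces x5=F; simplify:
  satisfied 1 clause(s); 3 remain; assigned so far: [1, 5]
unit clause [-3] forces x3=F; simplify:
  drop 3 from [6, 3] -> [6]
  satisfied 1 clause(s); 2 remain; assigned so far: [1, 3, 5]
unit clause [6] forces x6=T; simplify:
  satisfied 2 clause(s); 0 remain; assigned so far: [1, 3, 5, 6]

Answer: 0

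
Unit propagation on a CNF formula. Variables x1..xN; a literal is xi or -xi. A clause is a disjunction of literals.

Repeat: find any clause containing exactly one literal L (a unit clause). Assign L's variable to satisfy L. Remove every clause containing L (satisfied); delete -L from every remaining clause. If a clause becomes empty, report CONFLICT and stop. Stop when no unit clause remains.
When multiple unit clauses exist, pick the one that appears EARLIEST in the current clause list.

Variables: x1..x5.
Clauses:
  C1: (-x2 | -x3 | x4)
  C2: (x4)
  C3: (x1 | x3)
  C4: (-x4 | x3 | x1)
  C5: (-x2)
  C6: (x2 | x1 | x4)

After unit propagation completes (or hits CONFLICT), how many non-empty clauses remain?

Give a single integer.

unit clause [4] forces x4=T; simplify:
  drop -4 from [-4, 3, 1] -> [3, 1]
  satisfied 3 clause(s); 3 remain; assigned so far: [4]
unit clause [-2] forces x2=F; simplify:
  satisfied 1 clause(s); 2 remain; assigned so far: [2, 4]

Answer: 2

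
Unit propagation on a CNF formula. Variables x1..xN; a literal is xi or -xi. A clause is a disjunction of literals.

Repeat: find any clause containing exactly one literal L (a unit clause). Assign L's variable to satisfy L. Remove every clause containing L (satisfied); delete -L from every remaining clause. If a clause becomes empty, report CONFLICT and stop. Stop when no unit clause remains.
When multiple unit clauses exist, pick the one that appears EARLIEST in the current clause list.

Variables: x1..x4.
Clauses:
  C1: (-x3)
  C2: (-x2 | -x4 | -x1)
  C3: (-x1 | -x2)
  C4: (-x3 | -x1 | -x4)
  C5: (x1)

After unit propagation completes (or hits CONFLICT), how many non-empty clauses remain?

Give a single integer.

Answer: 0

Derivation:
unit clause [-3] forces x3=F; simplify:
  satisfied 2 clause(s); 3 remain; assigned so far: [3]
unit clause [1] forces x1=T; simplify:
  drop -1 from [-2, -4, -1] -> [-2, -4]
  drop -1 from [-1, -2] -> [-2]
  satisfied 1 clause(s); 2 remain; assigned so far: [1, 3]
unit clause [-2] forces x2=F; simplify:
  satisfied 2 clause(s); 0 remain; assigned so far: [1, 2, 3]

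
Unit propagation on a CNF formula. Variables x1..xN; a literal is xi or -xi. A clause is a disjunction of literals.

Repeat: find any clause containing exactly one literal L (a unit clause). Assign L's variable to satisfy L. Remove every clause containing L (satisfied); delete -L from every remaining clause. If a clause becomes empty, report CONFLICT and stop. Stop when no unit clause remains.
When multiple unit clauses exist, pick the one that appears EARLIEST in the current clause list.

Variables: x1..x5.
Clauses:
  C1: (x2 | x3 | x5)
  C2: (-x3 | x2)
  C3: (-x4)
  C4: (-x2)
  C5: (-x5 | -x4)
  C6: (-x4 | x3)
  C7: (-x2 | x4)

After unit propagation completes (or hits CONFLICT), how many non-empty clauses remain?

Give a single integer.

unit clause [-4] forces x4=F; simplify:
  drop 4 from [-2, 4] -> [-2]
  satisfied 3 clause(s); 4 remain; assigned so far: [4]
unit clause [-2] forces x2=F; simplify:
  drop 2 from [2, 3, 5] -> [3, 5]
  drop 2 from [-3, 2] -> [-3]
  satisfied 2 clause(s); 2 remain; assigned so far: [2, 4]
unit clause [-3] forces x3=F; simplify:
  drop 3 from [3, 5] -> [5]
  satisfied 1 clause(s); 1 remain; assigned so far: [2, 3, 4]
unit clause [5] forces x5=T; simplify:
  satisfied 1 clause(s); 0 remain; assigned so far: [2, 3, 4, 5]

Answer: 0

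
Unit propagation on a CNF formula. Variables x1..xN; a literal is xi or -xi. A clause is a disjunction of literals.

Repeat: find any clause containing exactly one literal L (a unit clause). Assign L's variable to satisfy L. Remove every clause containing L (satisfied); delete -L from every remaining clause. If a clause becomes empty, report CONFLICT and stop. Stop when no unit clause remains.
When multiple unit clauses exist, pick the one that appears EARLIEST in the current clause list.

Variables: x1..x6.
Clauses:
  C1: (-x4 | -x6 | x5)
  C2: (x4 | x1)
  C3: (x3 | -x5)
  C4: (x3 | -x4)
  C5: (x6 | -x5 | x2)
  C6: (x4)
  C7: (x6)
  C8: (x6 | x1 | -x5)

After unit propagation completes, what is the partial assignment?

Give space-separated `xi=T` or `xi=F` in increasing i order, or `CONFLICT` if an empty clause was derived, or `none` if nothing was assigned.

Answer: x3=T x4=T x5=T x6=T

Derivation:
unit clause [4] forces x4=T; simplify:
  drop -4 from [-4, -6, 5] -> [-6, 5]
  drop -4 from [3, -4] -> [3]
  satisfied 2 clause(s); 6 remain; assigned so far: [4]
unit clause [3] forces x3=T; simplify:
  satisfied 2 clause(s); 4 remain; assigned so far: [3, 4]
unit clause [6] forces x6=T; simplify:
  drop -6 from [-6, 5] -> [5]
  satisfied 3 clause(s); 1 remain; assigned so far: [3, 4, 6]
unit clause [5] forces x5=T; simplify:
  satisfied 1 clause(s); 0 remain; assigned so far: [3, 4, 5, 6]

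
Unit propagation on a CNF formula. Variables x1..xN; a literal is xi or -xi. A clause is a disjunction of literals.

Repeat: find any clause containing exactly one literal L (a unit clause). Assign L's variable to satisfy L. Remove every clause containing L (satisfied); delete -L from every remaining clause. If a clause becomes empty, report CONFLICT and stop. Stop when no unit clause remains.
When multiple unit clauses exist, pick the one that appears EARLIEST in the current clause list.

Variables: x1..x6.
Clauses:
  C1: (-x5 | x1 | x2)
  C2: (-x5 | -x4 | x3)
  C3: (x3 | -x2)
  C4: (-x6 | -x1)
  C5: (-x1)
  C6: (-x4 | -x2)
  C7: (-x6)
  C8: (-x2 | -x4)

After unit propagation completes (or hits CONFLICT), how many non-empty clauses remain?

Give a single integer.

unit clause [-1] forces x1=F; simplify:
  drop 1 from [-5, 1, 2] -> [-5, 2]
  satisfied 2 clause(s); 6 remain; assigned so far: [1]
unit clause [-6] forces x6=F; simplify:
  satisfied 1 clause(s); 5 remain; assigned so far: [1, 6]

Answer: 5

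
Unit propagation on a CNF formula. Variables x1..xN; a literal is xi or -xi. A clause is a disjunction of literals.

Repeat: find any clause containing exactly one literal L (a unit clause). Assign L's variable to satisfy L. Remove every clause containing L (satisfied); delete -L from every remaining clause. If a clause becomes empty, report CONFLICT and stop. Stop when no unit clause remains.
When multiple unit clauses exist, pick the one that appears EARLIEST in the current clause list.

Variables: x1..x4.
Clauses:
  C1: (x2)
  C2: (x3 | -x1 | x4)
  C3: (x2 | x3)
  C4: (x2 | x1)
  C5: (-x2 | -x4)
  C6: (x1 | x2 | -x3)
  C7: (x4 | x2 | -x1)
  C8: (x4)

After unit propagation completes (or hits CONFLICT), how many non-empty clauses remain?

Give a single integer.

Answer: 1

Derivation:
unit clause [2] forces x2=T; simplify:
  drop -2 from [-2, -4] -> [-4]
  satisfied 5 clause(s); 3 remain; assigned so far: [2]
unit clause [-4] forces x4=F; simplify:
  drop 4 from [3, -1, 4] -> [3, -1]
  drop 4 from [4] -> [] (empty!)
  satisfied 1 clause(s); 2 remain; assigned so far: [2, 4]
CONFLICT (empty clause)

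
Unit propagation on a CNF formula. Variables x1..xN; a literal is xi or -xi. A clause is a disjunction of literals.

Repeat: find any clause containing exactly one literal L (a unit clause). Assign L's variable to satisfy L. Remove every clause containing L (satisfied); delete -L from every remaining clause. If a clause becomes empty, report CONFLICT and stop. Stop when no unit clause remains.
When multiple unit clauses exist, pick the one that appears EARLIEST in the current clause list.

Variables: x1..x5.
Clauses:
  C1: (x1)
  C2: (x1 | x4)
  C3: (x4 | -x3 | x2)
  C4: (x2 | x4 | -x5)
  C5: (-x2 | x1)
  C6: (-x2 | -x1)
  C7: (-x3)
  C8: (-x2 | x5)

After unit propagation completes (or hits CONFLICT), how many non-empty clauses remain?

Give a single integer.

unit clause [1] forces x1=T; simplify:
  drop -1 from [-2, -1] -> [-2]
  satisfied 3 clause(s); 5 remain; assigned so far: [1]
unit clause [-2] forces x2=F; simplify:
  drop 2 from [4, -3, 2] -> [4, -3]
  drop 2 from [2, 4, -5] -> [4, -5]
  satisfied 2 clause(s); 3 remain; assigned so far: [1, 2]
unit clause [-3] forces x3=F; simplify:
  satisfied 2 clause(s); 1 remain; assigned so far: [1, 2, 3]

Answer: 1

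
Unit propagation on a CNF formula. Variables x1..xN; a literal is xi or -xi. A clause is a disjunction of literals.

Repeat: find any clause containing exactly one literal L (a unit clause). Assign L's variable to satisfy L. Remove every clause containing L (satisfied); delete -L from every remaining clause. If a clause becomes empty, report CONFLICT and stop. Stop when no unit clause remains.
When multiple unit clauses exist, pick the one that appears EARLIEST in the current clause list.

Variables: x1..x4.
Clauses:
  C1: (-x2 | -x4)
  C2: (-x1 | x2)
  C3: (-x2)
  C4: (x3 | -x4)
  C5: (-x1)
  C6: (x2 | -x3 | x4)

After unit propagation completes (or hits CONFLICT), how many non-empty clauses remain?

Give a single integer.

Answer: 2

Derivation:
unit clause [-2] forces x2=F; simplify:
  drop 2 from [-1, 2] -> [-1]
  drop 2 from [2, -3, 4] -> [-3, 4]
  satisfied 2 clause(s); 4 remain; assigned so far: [2]
unit clause [-1] forces x1=F; simplify:
  satisfied 2 clause(s); 2 remain; assigned so far: [1, 2]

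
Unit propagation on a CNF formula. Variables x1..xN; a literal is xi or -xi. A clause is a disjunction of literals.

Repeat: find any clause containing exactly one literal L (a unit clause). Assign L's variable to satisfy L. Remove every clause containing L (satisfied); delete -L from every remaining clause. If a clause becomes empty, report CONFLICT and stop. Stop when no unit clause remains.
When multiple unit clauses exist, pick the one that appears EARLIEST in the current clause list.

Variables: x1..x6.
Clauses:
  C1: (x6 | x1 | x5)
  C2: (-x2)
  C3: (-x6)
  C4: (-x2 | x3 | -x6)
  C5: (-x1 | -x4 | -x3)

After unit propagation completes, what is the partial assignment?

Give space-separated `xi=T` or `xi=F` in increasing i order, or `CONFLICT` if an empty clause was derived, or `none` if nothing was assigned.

unit clause [-2] forces x2=F; simplify:
  satisfied 2 clause(s); 3 remain; assigned so far: [2]
unit clause [-6] forces x6=F; simplify:
  drop 6 from [6, 1, 5] -> [1, 5]
  satisfied 1 clause(s); 2 remain; assigned so far: [2, 6]

Answer: x2=F x6=F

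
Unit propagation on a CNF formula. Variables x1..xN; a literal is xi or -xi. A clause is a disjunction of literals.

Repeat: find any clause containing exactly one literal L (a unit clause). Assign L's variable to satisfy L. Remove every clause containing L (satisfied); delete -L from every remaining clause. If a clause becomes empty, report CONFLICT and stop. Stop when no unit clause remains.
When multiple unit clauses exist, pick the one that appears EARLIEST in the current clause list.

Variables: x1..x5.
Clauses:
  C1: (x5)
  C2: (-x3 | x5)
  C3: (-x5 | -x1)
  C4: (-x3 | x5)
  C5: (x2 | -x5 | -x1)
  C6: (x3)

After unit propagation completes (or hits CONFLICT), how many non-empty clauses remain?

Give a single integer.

Answer: 0

Derivation:
unit clause [5] forces x5=T; simplify:
  drop -5 from [-5, -1] -> [-1]
  drop -5 from [2, -5, -1] -> [2, -1]
  satisfied 3 clause(s); 3 remain; assigned so far: [5]
unit clause [-1] forces x1=F; simplify:
  satisfied 2 clause(s); 1 remain; assigned so far: [1, 5]
unit clause [3] forces x3=T; simplify:
  satisfied 1 clause(s); 0 remain; assigned so far: [1, 3, 5]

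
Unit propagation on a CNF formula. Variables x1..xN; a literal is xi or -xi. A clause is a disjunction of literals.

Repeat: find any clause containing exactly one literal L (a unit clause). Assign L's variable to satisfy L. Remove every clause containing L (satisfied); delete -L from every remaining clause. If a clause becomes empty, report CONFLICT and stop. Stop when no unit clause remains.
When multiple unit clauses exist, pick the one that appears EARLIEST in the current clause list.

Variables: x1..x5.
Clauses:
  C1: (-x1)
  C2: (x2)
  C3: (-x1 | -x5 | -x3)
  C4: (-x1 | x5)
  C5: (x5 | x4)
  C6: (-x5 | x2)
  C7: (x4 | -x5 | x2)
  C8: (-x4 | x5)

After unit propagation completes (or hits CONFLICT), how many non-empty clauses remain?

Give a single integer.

unit clause [-1] forces x1=F; simplify:
  satisfied 3 clause(s); 5 remain; assigned so far: [1]
unit clause [2] forces x2=T; simplify:
  satisfied 3 clause(s); 2 remain; assigned so far: [1, 2]

Answer: 2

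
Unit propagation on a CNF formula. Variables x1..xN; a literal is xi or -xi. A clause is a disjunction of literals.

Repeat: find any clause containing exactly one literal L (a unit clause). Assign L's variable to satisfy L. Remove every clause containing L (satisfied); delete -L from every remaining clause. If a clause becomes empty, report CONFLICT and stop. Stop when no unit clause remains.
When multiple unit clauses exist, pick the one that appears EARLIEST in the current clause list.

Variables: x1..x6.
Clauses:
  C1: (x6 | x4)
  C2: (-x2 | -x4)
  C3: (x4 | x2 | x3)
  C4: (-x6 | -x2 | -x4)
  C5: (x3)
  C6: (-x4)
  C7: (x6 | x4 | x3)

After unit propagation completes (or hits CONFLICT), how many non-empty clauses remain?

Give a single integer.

unit clause [3] forces x3=T; simplify:
  satisfied 3 clause(s); 4 remain; assigned so far: [3]
unit clause [-4] forces x4=F; simplify:
  drop 4 from [6, 4] -> [6]
  satisfied 3 clause(s); 1 remain; assigned so far: [3, 4]
unit clause [6] forces x6=T; simplify:
  satisfied 1 clause(s); 0 remain; assigned so far: [3, 4, 6]

Answer: 0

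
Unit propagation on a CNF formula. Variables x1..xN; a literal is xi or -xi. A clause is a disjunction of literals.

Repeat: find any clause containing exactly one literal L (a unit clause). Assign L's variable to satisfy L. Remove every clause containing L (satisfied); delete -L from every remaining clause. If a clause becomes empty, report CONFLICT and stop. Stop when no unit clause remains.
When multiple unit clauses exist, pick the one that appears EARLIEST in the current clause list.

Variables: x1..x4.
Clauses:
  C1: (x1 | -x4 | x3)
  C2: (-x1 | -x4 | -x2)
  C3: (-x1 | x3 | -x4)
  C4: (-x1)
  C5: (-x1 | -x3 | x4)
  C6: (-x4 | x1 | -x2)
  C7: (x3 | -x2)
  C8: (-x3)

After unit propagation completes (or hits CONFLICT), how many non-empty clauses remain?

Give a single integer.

unit clause [-1] forces x1=F; simplify:
  drop 1 from [1, -4, 3] -> [-4, 3]
  drop 1 from [-4, 1, -2] -> [-4, -2]
  satisfied 4 clause(s); 4 remain; assigned so far: [1]
unit clause [-3] forces x3=F; simplify:
  drop 3 from [-4, 3] -> [-4]
  drop 3 from [3, -2] -> [-2]
  satisfied 1 clause(s); 3 remain; assigned so far: [1, 3]
unit clause [-4] forces x4=F; simplify:
  satisfied 2 clause(s); 1 remain; assigned so far: [1, 3, 4]
unit clause [-2] forces x2=F; simplify:
  satisfied 1 clause(s); 0 remain; assigned so far: [1, 2, 3, 4]

Answer: 0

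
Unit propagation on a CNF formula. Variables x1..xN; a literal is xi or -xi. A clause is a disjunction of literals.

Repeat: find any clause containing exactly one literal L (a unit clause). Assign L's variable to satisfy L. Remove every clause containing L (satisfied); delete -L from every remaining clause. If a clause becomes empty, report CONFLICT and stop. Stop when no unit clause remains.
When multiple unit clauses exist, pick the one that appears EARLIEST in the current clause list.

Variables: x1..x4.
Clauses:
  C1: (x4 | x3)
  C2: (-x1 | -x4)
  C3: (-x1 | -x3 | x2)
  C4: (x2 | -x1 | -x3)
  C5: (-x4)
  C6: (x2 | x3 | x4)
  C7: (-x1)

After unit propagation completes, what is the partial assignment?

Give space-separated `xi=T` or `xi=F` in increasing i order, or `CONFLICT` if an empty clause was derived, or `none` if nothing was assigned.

Answer: x1=F x3=T x4=F

Derivation:
unit clause [-4] forces x4=F; simplify:
  drop 4 from [4, 3] -> [3]
  drop 4 from [2, 3, 4] -> [2, 3]
  satisfied 2 clause(s); 5 remain; assigned so far: [4]
unit clause [3] forces x3=T; simplify:
  drop -3 from [-1, -3, 2] -> [-1, 2]
  drop -3 from [2, -1, -3] -> [2, -1]
  satisfied 2 clause(s); 3 remain; assigned so far: [3, 4]
unit clause [-1] forces x1=F; simplify:
  satisfied 3 clause(s); 0 remain; assigned so far: [1, 3, 4]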